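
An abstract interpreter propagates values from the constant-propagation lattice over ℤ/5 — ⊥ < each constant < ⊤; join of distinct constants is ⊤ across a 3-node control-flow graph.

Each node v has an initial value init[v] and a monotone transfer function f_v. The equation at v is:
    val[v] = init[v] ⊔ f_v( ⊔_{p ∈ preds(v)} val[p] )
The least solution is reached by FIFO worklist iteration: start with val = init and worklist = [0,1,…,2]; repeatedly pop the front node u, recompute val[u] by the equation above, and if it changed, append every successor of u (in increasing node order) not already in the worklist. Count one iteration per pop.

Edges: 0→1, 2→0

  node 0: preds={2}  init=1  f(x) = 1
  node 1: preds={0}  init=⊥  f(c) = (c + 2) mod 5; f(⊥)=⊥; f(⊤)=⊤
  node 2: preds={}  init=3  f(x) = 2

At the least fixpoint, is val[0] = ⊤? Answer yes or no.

Trace (4 dequeues):
  [1] u=0 | in 3 | out 1 | ==
  [2] u=1 | in 1 | out 3 | prev ⊥ | push {}
  [3] u=2 | in ⊥ | out ⊤ | prev 3 | push {0}
  [4] u=0 | in ⊤ | out 1 | ==

Converged values:
  [0] 1
  [1] 3
  [2] ⊤

no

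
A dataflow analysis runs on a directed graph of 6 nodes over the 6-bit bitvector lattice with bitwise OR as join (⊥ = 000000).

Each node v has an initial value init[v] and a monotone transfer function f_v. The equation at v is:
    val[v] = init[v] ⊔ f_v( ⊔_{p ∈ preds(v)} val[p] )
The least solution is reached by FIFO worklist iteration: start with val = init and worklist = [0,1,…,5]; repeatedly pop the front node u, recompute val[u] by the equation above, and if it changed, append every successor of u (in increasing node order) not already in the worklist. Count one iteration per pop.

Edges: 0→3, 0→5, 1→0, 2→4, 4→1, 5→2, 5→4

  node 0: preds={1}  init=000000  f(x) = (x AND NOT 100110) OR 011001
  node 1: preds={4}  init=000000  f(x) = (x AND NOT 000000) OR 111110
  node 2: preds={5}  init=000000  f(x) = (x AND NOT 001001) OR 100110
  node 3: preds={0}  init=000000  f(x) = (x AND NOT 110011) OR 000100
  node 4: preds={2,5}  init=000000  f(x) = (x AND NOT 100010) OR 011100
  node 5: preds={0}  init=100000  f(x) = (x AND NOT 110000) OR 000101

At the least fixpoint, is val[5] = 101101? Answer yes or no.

yes

Worklist (12 pops):
  #1 pop 0: in=000000 → 011001 (was 000000); enqueue []
  #2 pop 1: in=000000 → 111110 (was 000000); enqueue [0]
  #3 pop 2: in=100000 → 100110 (was 000000); enqueue []
  #4 pop 3: in=011001 → 001100 (was 000000); enqueue []
  #5 pop 4: in=100110 → 011100 (was 000000); enqueue [1]
  #6 pop 5: in=011001 → 101101 (was 100000); enqueue [2,4]
  #7 pop 0: in=111110 → 011001 (no change)
  #8 pop 1: in=011100 → 111110 (no change)
  #9 pop 2: in=101101 → 100110 (no change)
  #10 pop 4: in=101111 → 011101 (was 011100); enqueue [1]
  #11 pop 1: in=011101 → 111111 (was 111110); enqueue [0]
  #12 pop 0: in=111111 → 011001 (no change)

Fixpoint:
  val[0] = 011001
  val[1] = 111111
  val[2] = 100110
  val[3] = 001100
  val[4] = 011101
  val[5] = 101101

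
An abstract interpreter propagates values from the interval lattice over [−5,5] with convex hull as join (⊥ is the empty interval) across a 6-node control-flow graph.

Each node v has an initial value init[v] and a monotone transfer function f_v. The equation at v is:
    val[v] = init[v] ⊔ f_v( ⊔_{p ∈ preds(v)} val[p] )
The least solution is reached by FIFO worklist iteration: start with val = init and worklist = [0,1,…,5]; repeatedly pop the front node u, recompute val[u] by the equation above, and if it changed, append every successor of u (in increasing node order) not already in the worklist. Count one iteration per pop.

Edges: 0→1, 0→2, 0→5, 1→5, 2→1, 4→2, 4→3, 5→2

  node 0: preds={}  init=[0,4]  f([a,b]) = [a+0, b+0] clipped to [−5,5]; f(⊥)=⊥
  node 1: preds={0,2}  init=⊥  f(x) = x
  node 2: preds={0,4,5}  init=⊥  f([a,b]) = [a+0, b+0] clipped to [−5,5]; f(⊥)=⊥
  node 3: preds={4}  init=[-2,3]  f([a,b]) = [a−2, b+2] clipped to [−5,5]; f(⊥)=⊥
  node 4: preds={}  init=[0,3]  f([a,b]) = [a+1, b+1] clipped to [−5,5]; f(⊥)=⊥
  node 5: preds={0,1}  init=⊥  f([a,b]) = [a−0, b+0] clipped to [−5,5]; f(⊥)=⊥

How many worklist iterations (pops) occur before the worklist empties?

8

Trace (8 dequeues):
  [1] u=0 | in ⊥ | out [0,4] | ==
  [2] u=1 | in [0,4] | out [0,4] | prev ⊥ | push {}
  [3] u=2 | in [0,4] | out [0,4] | prev ⊥ | push {1}
  [4] u=3 | in [0,3] | out [-2,5] | prev [-2,3] | push {}
  [5] u=4 | in ⊥ | out [0,3] | ==
  [6] u=5 | in [0,4] | out [0,4] | prev ⊥ | push {2}
  [7] u=1 | in [0,4] | out [0,4] | ==
  [8] u=2 | in [0,4] | out [0,4] | ==

Converged values:
  [0] [0,4]
  [1] [0,4]
  [2] [0,4]
  [3] [-2,5]
  [4] [0,3]
  [5] [0,4]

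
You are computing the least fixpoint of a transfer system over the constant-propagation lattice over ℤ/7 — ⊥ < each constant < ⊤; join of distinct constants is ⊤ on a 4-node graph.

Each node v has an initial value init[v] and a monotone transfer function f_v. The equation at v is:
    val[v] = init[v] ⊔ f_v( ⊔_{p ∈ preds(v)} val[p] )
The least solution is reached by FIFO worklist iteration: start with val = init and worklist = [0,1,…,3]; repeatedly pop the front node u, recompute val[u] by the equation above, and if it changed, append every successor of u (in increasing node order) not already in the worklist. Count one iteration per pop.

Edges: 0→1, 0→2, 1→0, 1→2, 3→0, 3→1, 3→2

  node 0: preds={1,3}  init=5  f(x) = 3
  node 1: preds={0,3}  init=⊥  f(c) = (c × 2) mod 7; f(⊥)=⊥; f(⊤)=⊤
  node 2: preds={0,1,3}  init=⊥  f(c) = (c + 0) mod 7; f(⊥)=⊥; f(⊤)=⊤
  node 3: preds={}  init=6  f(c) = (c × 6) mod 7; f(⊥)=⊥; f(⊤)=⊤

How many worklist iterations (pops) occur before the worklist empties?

5

Trace (5 dequeues):
  [1] u=0 | in 6 | out ⊤ | prev 5 | push {}
  [2] u=1 | in ⊤ | out ⊤ | prev ⊥ | push {0}
  [3] u=2 | in ⊤ | out ⊤ | prev ⊥ | push {}
  [4] u=3 | in ⊥ | out 6 | ==
  [5] u=0 | in ⊤ | out ⊤ | ==

Converged values:
  [0] ⊤
  [1] ⊤
  [2] ⊤
  [3] 6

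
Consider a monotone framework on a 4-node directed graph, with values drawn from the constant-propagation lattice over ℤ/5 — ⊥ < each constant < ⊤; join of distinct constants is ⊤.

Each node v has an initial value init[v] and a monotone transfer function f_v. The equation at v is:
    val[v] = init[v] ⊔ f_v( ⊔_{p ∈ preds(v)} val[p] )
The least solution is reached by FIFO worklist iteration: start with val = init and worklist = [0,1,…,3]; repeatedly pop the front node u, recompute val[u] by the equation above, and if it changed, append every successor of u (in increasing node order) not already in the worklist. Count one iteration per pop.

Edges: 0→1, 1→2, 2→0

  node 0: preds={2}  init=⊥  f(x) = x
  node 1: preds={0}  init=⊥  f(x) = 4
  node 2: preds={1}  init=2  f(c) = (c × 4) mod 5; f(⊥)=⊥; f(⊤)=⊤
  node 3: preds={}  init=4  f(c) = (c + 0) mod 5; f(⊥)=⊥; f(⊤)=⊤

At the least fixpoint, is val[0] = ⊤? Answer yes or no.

Worklist (6 pops):
  #1 pop 0: in=2 → 2 (was ⊥); enqueue []
  #2 pop 1: in=2 → 4 (was ⊥); enqueue []
  #3 pop 2: in=4 → ⊤ (was 2); enqueue [0]
  #4 pop 3: in=⊥ → 4 (no change)
  #5 pop 0: in=⊤ → ⊤ (was 2); enqueue [1]
  #6 pop 1: in=⊤ → 4 (no change)

Fixpoint:
  val[0] = ⊤
  val[1] = 4
  val[2] = ⊤
  val[3] = 4

yes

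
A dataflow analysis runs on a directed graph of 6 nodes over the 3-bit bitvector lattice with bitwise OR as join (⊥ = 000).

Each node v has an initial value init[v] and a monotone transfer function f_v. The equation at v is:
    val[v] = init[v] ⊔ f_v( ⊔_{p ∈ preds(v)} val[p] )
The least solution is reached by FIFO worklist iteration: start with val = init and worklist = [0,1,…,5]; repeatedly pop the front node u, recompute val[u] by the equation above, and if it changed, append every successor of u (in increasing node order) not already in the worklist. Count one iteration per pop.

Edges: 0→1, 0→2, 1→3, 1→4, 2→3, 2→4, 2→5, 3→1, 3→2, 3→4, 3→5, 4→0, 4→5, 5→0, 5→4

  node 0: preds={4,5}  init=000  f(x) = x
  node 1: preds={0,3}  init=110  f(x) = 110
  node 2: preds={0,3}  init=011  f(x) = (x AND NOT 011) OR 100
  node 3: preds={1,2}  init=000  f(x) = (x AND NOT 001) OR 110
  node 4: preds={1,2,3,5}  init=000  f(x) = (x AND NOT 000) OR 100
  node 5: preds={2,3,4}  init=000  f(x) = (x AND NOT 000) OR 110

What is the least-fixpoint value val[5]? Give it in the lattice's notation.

Trace (12 dequeues):
  [1] u=0 | in 000 | out 000 | ==
  [2] u=1 | in 000 | out 110 | ==
  [3] u=2 | in 000 | out 111 | prev 011 | push {}
  [4] u=3 | in 111 | out 110 | prev 000 | push {1,2}
  [5] u=4 | in 111 | out 111 | prev 000 | push {0}
  [6] u=5 | in 111 | out 111 | prev 000 | push {4}
  [7] u=1 | in 110 | out 110 | ==
  [8] u=2 | in 110 | out 111 | ==
  [9] u=0 | in 111 | out 111 | prev 000 | push {1,2}
  [10] u=4 | in 111 | out 111 | ==
  [11] u=1 | in 111 | out 110 | ==
  [12] u=2 | in 111 | out 111 | ==

Converged values:
  [0] 111
  [1] 110
  [2] 111
  [3] 110
  [4] 111
  [5] 111

111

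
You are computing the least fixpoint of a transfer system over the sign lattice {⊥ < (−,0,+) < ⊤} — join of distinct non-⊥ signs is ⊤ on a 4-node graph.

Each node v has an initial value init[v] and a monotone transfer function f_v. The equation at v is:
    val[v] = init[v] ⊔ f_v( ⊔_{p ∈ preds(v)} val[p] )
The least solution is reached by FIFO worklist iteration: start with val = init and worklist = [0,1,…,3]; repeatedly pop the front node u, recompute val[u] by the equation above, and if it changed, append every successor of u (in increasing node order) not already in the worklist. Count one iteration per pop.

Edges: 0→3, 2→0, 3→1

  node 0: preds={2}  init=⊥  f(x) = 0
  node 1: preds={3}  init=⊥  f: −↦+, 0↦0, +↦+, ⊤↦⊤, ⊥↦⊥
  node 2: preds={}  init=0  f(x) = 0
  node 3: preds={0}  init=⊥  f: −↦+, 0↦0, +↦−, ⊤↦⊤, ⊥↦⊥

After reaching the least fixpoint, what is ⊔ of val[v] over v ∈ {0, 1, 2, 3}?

0

Trace (5 dequeues):
  [1] u=0 | in 0 | out 0 | prev ⊥ | push {}
  [2] u=1 | in ⊥ | out ⊥ | ==
  [3] u=2 | in ⊥ | out 0 | ==
  [4] u=3 | in 0 | out 0 | prev ⊥ | push {1}
  [5] u=1 | in 0 | out 0 | prev ⊥ | push {}

Converged values:
  [0] 0
  [1] 0
  [2] 0
  [3] 0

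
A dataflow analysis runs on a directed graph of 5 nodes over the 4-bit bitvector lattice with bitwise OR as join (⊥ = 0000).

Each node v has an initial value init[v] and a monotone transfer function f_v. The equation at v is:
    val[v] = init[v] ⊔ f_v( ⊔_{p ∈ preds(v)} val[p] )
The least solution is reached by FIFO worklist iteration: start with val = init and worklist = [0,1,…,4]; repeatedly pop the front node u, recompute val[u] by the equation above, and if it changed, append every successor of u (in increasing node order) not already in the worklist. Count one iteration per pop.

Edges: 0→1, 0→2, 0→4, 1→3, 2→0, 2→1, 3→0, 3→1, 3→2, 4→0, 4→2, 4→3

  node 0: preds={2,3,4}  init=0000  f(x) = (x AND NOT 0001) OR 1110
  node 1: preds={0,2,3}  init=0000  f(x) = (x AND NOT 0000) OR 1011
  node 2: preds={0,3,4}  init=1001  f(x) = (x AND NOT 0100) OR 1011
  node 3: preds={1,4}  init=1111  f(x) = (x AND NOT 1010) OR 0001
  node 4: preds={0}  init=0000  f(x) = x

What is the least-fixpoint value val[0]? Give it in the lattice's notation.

1110

Trace (9 dequeues):
  [1] u=0 | in 1111 | out 1110 | prev 0000 | push {}
  [2] u=1 | in 1111 | out 1111 | prev 0000 | push {}
  [3] u=2 | in 1111 | out 1011 | prev 1001 | push {0,1}
  [4] u=3 | in 1111 | out 1111 | ==
  [5] u=4 | in 1110 | out 1110 | prev 0000 | push {2,3}
  [6] u=0 | in 1111 | out 1110 | ==
  [7] u=1 | in 1111 | out 1111 | ==
  [8] u=2 | in 1111 | out 1011 | ==
  [9] u=3 | in 1111 | out 1111 | ==

Converged values:
  [0] 1110
  [1] 1111
  [2] 1011
  [3] 1111
  [4] 1110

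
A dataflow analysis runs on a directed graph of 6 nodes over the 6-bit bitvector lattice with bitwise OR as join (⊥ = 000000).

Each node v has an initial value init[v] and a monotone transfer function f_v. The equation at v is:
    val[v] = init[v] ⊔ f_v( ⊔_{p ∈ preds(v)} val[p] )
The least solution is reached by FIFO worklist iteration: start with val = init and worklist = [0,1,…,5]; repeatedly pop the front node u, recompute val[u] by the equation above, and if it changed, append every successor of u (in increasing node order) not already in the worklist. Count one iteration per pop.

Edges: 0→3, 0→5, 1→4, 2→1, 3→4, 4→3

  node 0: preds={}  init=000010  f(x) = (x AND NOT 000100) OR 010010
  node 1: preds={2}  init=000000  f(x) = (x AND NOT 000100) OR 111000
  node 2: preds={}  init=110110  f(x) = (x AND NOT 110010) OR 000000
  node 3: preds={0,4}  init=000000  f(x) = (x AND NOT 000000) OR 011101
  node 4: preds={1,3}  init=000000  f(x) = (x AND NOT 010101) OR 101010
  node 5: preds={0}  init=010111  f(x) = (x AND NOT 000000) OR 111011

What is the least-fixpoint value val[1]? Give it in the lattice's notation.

Worklist (8 pops):
  #1 pop 0: in=000000 → 010010 (was 000010); enqueue []
  #2 pop 1: in=110110 → 111010 (was 000000); enqueue []
  #3 pop 2: in=000000 → 110110 (no change)
  #4 pop 3: in=010010 → 011111 (was 000000); enqueue []
  #5 pop 4: in=111111 → 101010 (was 000000); enqueue [3]
  #6 pop 5: in=010010 → 111111 (was 010111); enqueue []
  #7 pop 3: in=111010 → 111111 (was 011111); enqueue [4]
  #8 pop 4: in=111111 → 101010 (no change)

Fixpoint:
  val[0] = 010010
  val[1] = 111010
  val[2] = 110110
  val[3] = 111111
  val[4] = 101010
  val[5] = 111111

111010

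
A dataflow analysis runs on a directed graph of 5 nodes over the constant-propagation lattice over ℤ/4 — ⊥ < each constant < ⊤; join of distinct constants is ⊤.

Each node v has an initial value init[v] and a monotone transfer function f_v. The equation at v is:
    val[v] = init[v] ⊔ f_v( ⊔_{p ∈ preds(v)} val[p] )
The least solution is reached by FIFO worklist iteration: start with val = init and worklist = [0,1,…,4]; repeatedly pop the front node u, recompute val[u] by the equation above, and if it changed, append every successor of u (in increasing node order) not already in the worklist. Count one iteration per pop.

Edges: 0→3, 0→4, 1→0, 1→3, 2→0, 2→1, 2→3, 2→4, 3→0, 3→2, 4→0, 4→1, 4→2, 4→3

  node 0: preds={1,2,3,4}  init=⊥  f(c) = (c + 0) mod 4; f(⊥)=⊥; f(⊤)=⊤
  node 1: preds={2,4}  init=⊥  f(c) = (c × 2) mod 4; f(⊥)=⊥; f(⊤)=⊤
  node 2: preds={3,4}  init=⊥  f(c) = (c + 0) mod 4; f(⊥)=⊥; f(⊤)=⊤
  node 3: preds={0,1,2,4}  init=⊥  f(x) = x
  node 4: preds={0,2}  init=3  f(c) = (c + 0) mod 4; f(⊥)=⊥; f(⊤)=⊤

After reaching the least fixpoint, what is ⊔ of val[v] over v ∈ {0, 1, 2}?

⊤

Iteration log — 15 steps:
  step 1. node 0  ⊔preds=3  new=3  old=⊥  +wl: 
  step 2. node 1  ⊔preds=3  new=2  old=⊥  +wl: 0
  step 3. node 2  ⊔preds=3  new=3  old=⊥  +wl: 1
  step 4. node 3  ⊔preds=⊤  new=⊤  old=⊥  +wl: 2
  step 5. node 4  ⊔preds=3  new=3  stable
  step 6. node 0  ⊔preds=⊤  new=⊤  old=3  +wl: 3,4
  step 7. node 1  ⊔preds=3  new=2  stable
  step 8. node 2  ⊔preds=⊤  new=⊤  old=3  +wl: 0,1
  step 9. node 3  ⊔preds=⊤  new=⊤  stable
  step 10. node 4  ⊔preds=⊤  new=⊤  old=3  +wl: 2,3
  step 11. node 0  ⊔preds=⊤  new=⊤  stable
  step 12. node 1  ⊔preds=⊤  new=⊤  old=2  +wl: 0
  step 13. node 2  ⊔preds=⊤  new=⊤  stable
  step 14. node 3  ⊔preds=⊤  new=⊤  stable
  step 15. node 0  ⊔preds=⊤  new=⊤  stable

Least fixpoint reached:
  node 0: ⊤
  node 1: ⊤
  node 2: ⊤
  node 3: ⊤
  node 4: ⊤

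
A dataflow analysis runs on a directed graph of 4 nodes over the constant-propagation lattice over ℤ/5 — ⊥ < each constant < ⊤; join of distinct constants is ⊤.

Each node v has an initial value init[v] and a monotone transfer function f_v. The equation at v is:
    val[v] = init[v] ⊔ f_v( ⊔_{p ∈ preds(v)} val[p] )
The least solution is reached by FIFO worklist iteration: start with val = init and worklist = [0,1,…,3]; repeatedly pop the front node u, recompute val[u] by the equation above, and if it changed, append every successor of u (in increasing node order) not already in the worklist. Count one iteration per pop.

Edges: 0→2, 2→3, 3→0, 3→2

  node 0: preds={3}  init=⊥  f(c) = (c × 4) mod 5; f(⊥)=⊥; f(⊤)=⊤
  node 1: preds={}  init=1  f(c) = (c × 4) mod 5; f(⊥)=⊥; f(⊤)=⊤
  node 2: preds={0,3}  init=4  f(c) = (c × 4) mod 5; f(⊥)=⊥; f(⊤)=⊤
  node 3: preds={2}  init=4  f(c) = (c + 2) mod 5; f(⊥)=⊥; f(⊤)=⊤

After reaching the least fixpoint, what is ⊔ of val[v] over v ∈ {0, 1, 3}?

⊤

Worklist (6 pops):
  #1 pop 0: in=4 → 1 (was ⊥); enqueue []
  #2 pop 1: in=⊥ → 1 (no change)
  #3 pop 2: in=⊤ → ⊤ (was 4); enqueue []
  #4 pop 3: in=⊤ → ⊤ (was 4); enqueue [0,2]
  #5 pop 0: in=⊤ → ⊤ (was 1); enqueue []
  #6 pop 2: in=⊤ → ⊤ (no change)

Fixpoint:
  val[0] = ⊤
  val[1] = 1
  val[2] = ⊤
  val[3] = ⊤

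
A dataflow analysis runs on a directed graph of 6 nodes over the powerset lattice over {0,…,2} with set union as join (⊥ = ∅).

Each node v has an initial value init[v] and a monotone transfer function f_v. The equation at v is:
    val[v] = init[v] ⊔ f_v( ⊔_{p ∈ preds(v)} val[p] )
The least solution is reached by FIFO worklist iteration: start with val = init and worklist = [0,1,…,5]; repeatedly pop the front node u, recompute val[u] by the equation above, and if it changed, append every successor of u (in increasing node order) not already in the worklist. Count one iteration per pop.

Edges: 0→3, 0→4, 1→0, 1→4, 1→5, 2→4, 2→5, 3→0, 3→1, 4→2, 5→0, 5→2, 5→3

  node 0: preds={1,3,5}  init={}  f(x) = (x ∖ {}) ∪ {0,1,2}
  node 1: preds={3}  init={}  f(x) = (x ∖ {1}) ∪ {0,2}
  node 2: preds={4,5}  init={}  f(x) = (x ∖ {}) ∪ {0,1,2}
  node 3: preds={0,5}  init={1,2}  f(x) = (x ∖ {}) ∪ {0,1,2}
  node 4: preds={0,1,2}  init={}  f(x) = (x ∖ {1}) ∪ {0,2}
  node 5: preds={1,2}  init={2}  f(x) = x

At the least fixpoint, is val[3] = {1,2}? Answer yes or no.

Iteration log — 10 steps:
  step 1. node 0  ⊔preds={1,2}  new={0,1,2}  old={}  +wl: 
  step 2. node 1  ⊔preds={1,2}  new={0,2}  old={}  +wl: 0
  step 3. node 2  ⊔preds={2}  new={0,1,2}  old={}  +wl: 
  step 4. node 3  ⊔preds={0,1,2}  new={0,1,2}  old={1,2}  +wl: 1
  step 5. node 4  ⊔preds={0,1,2}  new={0,2}  old={}  +wl: 2
  step 6. node 5  ⊔preds={0,1,2}  new={0,1,2}  old={2}  +wl: 3
  step 7. node 0  ⊔preds={0,1,2}  new={0,1,2}  stable
  step 8. node 1  ⊔preds={0,1,2}  new={0,2}  stable
  step 9. node 2  ⊔preds={0,1,2}  new={0,1,2}  stable
  step 10. node 3  ⊔preds={0,1,2}  new={0,1,2}  stable

Least fixpoint reached:
  node 0: {0,1,2}
  node 1: {0,2}
  node 2: {0,1,2}
  node 3: {0,1,2}
  node 4: {0,2}
  node 5: {0,1,2}

no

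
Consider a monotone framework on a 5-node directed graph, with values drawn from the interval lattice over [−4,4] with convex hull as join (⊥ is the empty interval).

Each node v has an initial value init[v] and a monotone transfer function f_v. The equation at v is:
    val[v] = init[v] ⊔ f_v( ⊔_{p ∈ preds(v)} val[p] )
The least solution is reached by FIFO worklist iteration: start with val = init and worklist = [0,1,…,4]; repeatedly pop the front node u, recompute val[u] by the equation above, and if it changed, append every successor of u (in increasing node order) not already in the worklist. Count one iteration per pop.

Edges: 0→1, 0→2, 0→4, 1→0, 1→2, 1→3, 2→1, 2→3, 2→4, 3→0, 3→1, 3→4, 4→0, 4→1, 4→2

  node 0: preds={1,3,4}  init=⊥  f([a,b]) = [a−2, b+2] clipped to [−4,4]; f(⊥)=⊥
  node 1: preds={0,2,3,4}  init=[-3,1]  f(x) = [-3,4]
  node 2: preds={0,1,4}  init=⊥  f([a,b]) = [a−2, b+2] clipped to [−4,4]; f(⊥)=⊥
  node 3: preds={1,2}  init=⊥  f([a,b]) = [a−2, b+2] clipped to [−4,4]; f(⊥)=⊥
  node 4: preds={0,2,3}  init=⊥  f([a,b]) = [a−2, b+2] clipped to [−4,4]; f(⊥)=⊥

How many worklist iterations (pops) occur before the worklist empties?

9

Trace (9 dequeues):
  [1] u=0 | in [-3,1] | out [-4,3] | prev ⊥ | push {}
  [2] u=1 | in [-4,3] | out [-3,4] | prev [-3,1] | push {0}
  [3] u=2 | in [-4,4] | out [-4,4] | prev ⊥ | push {1}
  [4] u=3 | in [-4,4] | out [-4,4] | prev ⊥ | push {}
  [5] u=4 | in [-4,4] | out [-4,4] | prev ⊥ | push {2}
  [6] u=0 | in [-4,4] | out [-4,4] | prev [-4,3] | push {4}
  [7] u=1 | in [-4,4] | out [-3,4] | ==
  [8] u=2 | in [-4,4] | out [-4,4] | ==
  [9] u=4 | in [-4,4] | out [-4,4] | ==

Converged values:
  [0] [-4,4]
  [1] [-3,4]
  [2] [-4,4]
  [3] [-4,4]
  [4] [-4,4]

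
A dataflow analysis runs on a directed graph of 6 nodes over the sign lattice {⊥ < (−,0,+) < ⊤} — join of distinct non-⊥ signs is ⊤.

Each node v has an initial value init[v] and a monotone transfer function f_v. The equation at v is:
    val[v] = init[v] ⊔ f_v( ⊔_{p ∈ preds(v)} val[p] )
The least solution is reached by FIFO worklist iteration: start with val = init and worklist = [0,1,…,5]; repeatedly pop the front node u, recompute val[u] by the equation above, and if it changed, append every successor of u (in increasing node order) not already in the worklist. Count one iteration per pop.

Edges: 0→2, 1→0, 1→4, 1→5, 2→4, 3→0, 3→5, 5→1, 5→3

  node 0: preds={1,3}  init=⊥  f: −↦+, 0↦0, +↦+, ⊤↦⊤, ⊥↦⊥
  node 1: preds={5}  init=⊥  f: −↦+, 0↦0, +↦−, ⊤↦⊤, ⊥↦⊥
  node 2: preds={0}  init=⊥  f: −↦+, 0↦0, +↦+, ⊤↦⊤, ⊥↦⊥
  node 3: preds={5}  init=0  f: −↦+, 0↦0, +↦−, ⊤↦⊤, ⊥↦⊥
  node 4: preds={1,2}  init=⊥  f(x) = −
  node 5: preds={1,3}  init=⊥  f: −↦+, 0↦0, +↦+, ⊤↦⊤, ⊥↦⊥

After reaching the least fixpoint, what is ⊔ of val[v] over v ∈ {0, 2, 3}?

0

Worklist (11 pops):
  #1 pop 0: in=0 → 0 (was ⊥); enqueue []
  #2 pop 1: in=⊥ → ⊥ (no change)
  #3 pop 2: in=0 → 0 (was ⊥); enqueue []
  #4 pop 3: in=⊥ → 0 (no change)
  #5 pop 4: in=0 → − (was ⊥); enqueue []
  #6 pop 5: in=0 → 0 (was ⊥); enqueue [1,3]
  #7 pop 1: in=0 → 0 (was ⊥); enqueue [0,4,5]
  #8 pop 3: in=0 → 0 (no change)
  #9 pop 0: in=0 → 0 (no change)
  #10 pop 4: in=0 → − (no change)
  #11 pop 5: in=0 → 0 (no change)

Fixpoint:
  val[0] = 0
  val[1] = 0
  val[2] = 0
  val[3] = 0
  val[4] = −
  val[5] = 0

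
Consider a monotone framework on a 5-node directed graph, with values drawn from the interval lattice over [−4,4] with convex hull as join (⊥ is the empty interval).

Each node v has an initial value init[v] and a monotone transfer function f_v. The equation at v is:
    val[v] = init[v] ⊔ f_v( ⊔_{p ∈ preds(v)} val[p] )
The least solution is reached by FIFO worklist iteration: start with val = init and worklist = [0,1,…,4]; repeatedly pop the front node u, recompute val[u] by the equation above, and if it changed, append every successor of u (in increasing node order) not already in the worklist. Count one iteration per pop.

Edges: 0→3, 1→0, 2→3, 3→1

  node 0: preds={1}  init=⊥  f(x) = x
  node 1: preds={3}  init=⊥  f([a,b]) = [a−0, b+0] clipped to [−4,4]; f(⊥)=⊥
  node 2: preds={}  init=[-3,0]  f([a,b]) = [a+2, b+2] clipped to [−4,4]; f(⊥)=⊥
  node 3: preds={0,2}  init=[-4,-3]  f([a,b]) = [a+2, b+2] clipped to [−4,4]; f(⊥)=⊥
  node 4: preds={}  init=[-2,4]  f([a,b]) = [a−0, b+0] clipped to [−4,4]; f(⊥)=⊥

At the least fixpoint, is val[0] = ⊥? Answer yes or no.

Worklist (13 pops):
  #1 pop 0: in=⊥ → ⊥ (no change)
  #2 pop 1: in=[-4,-3] → [-4,-3] (was ⊥); enqueue [0]
  #3 pop 2: in=⊥ → [-3,0] (no change)
  #4 pop 3: in=[-3,0] → [-4,2] (was [-4,-3]); enqueue [1]
  #5 pop 4: in=⊥ → [-2,4] (no change)
  #6 pop 0: in=[-4,-3] → [-4,-3] (was ⊥); enqueue [3]
  #7 pop 1: in=[-4,2] → [-4,2] (was [-4,-3]); enqueue [0]
  #8 pop 3: in=[-4,0] → [-4,2] (no change)
  #9 pop 0: in=[-4,2] → [-4,2] (was [-4,-3]); enqueue [3]
  #10 pop 3: in=[-4,2] → [-4,4] (was [-4,2]); enqueue [1]
  #11 pop 1: in=[-4,4] → [-4,4] (was [-4,2]); enqueue [0]
  #12 pop 0: in=[-4,4] → [-4,4] (was [-4,2]); enqueue [3]
  #13 pop 3: in=[-4,4] → [-4,4] (no change)

Fixpoint:
  val[0] = [-4,4]
  val[1] = [-4,4]
  val[2] = [-3,0]
  val[3] = [-4,4]
  val[4] = [-2,4]

no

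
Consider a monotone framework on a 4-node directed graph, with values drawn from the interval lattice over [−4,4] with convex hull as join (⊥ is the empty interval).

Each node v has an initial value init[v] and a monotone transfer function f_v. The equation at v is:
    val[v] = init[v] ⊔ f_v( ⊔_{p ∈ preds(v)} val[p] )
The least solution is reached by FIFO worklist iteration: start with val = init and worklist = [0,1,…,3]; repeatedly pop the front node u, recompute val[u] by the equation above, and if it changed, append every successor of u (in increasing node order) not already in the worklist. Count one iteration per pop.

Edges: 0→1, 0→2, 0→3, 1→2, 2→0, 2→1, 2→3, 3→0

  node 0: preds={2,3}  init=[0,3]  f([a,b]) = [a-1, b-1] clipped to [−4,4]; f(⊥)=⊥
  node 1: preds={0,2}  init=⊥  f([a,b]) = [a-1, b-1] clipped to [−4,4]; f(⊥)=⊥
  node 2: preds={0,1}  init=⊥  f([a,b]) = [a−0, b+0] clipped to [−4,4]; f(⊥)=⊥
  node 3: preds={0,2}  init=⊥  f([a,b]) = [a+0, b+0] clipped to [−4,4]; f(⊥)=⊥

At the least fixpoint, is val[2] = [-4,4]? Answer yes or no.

Worklist (14 pops):
  #1 pop 0: in=⊥ → [0,3] (no change)
  #2 pop 1: in=[0,3] → [-1,2] (was ⊥); enqueue []
  #3 pop 2: in=[-1,3] → [-1,3] (was ⊥); enqueue [0,1]
  #4 pop 3: in=[-1,3] → [-1,3] (was ⊥); enqueue []
  #5 pop 0: in=[-1,3] → [-2,3] (was [0,3]); enqueue [2,3]
  #6 pop 1: in=[-2,3] → [-3,2] (was [-1,2]); enqueue []
  #7 pop 2: in=[-3,3] → [-3,3] (was [-1,3]); enqueue [0,1]
  #8 pop 3: in=[-3,3] → [-3,3] (was [-1,3]); enqueue []
  #9 pop 0: in=[-3,3] → [-4,3] (was [-2,3]); enqueue [2,3]
  #10 pop 1: in=[-4,3] → [-4,2] (was [-3,2]); enqueue []
  #11 pop 2: in=[-4,3] → [-4,3] (was [-3,3]); enqueue [0,1]
  #12 pop 3: in=[-4,3] → [-4,3] (was [-3,3]); enqueue []
  #13 pop 0: in=[-4,3] → [-4,3] (no change)
  #14 pop 1: in=[-4,3] → [-4,2] (no change)

Fixpoint:
  val[0] = [-4,3]
  val[1] = [-4,2]
  val[2] = [-4,3]
  val[3] = [-4,3]

no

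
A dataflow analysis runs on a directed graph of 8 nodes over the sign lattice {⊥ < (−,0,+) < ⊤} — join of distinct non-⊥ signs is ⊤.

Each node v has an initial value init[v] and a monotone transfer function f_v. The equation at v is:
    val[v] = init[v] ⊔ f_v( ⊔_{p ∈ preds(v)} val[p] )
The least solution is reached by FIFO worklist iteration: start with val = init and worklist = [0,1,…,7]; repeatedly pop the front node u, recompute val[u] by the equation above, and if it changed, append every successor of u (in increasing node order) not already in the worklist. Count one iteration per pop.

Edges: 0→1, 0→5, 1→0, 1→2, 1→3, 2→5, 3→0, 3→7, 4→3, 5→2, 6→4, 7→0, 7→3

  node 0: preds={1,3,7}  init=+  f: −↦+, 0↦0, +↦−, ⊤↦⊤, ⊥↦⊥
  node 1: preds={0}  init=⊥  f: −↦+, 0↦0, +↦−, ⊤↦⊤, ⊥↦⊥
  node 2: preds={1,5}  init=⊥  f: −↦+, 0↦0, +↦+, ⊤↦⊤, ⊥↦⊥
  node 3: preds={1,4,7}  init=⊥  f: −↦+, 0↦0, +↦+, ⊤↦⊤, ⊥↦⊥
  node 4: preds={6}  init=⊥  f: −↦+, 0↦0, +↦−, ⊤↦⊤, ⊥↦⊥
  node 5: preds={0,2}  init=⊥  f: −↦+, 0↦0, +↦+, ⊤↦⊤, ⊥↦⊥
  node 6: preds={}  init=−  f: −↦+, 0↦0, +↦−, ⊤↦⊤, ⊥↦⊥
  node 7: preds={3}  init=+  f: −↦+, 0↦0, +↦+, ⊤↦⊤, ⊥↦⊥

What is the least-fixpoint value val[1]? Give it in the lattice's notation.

⊤

Trace (11 dequeues):
  [1] u=0 | in + | out ⊤ | prev + | push {}
  [2] u=1 | in ⊤ | out ⊤ | prev ⊥ | push {0}
  [3] u=2 | in ⊤ | out ⊤ | prev ⊥ | push {}
  [4] u=3 | in ⊤ | out ⊤ | prev ⊥ | push {}
  [5] u=4 | in − | out + | prev ⊥ | push {3}
  [6] u=5 | in ⊤ | out ⊤ | prev ⊥ | push {2}
  [7] u=6 | in ⊥ | out − | ==
  [8] u=7 | in ⊤ | out ⊤ | prev + | push {}
  [9] u=0 | in ⊤ | out ⊤ | ==
  [10] u=3 | in ⊤ | out ⊤ | ==
  [11] u=2 | in ⊤ | out ⊤ | ==

Converged values:
  [0] ⊤
  [1] ⊤
  [2] ⊤
  [3] ⊤
  [4] +
  [5] ⊤
  [6] −
  [7] ⊤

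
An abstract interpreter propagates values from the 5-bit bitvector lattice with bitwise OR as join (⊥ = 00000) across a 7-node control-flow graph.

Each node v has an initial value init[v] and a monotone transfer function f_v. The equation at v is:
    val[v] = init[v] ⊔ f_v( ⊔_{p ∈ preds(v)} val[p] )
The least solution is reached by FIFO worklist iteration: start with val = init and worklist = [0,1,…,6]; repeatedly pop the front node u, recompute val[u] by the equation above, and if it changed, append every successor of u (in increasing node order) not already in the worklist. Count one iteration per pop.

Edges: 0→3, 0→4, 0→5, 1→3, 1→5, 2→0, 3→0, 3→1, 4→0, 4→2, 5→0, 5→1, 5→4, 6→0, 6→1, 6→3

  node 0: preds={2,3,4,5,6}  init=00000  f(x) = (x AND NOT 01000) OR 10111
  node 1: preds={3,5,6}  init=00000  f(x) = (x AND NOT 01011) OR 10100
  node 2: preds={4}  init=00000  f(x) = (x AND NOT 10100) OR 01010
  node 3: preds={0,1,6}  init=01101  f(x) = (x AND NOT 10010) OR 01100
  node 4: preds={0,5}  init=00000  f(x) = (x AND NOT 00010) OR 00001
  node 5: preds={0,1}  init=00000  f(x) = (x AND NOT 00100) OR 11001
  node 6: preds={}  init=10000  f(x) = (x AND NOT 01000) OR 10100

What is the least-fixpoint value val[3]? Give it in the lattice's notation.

Worklist (14 pops):
  #1 pop 0: in=11101 → 10111 (was 00000); enqueue []
  #2 pop 1: in=11101 → 10100 (was 00000); enqueue []
  #3 pop 2: in=00000 → 01010 (was 00000); enqueue [0]
  #4 pop 3: in=10111 → 01101 (no change)
  #5 pop 4: in=10111 → 10101 (was 00000); enqueue [2]
  #6 pop 5: in=10111 → 11011 (was 00000); enqueue [1,4]
  #7 pop 6: in=00000 → 10100 (was 10000); enqueue [3]
  #8 pop 0: in=11111 → 10111 (no change)
  #9 pop 2: in=10101 → 01011 (was 01010); enqueue [0]
  #10 pop 1: in=11111 → 10100 (no change)
  #11 pop 4: in=11111 → 11101 (was 10101); enqueue [2]
  #12 pop 3: in=10111 → 01101 (no change)
  #13 pop 0: in=11111 → 10111 (no change)
  #14 pop 2: in=11101 → 01011 (no change)

Fixpoint:
  val[0] = 10111
  val[1] = 10100
  val[2] = 01011
  val[3] = 01101
  val[4] = 11101
  val[5] = 11011
  val[6] = 10100

01101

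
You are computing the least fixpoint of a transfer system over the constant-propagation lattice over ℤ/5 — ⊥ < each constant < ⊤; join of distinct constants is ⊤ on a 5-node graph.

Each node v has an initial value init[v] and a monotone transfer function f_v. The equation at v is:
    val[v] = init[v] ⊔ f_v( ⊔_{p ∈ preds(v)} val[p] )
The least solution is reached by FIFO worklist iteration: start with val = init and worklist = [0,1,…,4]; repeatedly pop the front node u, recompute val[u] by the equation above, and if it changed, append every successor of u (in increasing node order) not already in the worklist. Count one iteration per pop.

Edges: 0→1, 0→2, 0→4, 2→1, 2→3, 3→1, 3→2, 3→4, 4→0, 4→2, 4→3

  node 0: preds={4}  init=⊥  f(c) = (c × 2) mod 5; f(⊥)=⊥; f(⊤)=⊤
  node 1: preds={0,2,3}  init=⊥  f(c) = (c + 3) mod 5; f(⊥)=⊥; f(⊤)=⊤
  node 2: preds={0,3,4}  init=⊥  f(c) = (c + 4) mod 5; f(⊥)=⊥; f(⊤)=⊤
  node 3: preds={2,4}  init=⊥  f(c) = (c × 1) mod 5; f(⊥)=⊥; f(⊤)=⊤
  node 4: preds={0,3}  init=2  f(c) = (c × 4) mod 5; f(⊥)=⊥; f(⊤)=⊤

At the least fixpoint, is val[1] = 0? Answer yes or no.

no

Iteration log — 12 steps:
  step 1. node 0  ⊔preds=2  new=4  old=⊥  +wl: 
  step 2. node 1  ⊔preds=4  new=2  old=⊥  +wl: 
  step 3. node 2  ⊔preds=⊤  new=⊤  old=⊥  +wl: 1
  step 4. node 3  ⊔preds=⊤  new=⊤  old=⊥  +wl: 2
  step 5. node 4  ⊔preds=⊤  new=⊤  old=2  +wl: 0,3
  step 6. node 1  ⊔preds=⊤  new=⊤  old=2  +wl: 
  step 7. node 2  ⊔preds=⊤  new=⊤  stable
  step 8. node 0  ⊔preds=⊤  new=⊤  old=4  +wl: 1,2,4
  step 9. node 3  ⊔preds=⊤  new=⊤  stable
  step 10. node 1  ⊔preds=⊤  new=⊤  stable
  step 11. node 2  ⊔preds=⊤  new=⊤  stable
  step 12. node 4  ⊔preds=⊤  new=⊤  stable

Least fixpoint reached:
  node 0: ⊤
  node 1: ⊤
  node 2: ⊤
  node 3: ⊤
  node 4: ⊤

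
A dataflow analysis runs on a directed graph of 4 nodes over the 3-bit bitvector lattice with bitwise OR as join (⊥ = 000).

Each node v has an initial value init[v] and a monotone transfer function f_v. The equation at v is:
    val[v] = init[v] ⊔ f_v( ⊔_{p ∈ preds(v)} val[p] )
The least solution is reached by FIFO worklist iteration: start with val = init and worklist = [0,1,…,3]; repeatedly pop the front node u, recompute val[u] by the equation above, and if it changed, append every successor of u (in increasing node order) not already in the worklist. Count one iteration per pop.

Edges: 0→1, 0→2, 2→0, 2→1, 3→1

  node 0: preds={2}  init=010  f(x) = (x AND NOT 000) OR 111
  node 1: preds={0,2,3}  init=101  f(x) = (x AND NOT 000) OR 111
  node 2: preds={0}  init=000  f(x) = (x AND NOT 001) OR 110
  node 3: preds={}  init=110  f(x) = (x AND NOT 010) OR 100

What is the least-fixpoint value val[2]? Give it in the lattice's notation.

Worklist (6 pops):
  #1 pop 0: in=000 → 111 (was 010); enqueue []
  #2 pop 1: in=111 → 111 (was 101); enqueue []
  #3 pop 2: in=111 → 110 (was 000); enqueue [0,1]
  #4 pop 3: in=000 → 110 (no change)
  #5 pop 0: in=110 → 111 (no change)
  #6 pop 1: in=111 → 111 (no change)

Fixpoint:
  val[0] = 111
  val[1] = 111
  val[2] = 110
  val[3] = 110

110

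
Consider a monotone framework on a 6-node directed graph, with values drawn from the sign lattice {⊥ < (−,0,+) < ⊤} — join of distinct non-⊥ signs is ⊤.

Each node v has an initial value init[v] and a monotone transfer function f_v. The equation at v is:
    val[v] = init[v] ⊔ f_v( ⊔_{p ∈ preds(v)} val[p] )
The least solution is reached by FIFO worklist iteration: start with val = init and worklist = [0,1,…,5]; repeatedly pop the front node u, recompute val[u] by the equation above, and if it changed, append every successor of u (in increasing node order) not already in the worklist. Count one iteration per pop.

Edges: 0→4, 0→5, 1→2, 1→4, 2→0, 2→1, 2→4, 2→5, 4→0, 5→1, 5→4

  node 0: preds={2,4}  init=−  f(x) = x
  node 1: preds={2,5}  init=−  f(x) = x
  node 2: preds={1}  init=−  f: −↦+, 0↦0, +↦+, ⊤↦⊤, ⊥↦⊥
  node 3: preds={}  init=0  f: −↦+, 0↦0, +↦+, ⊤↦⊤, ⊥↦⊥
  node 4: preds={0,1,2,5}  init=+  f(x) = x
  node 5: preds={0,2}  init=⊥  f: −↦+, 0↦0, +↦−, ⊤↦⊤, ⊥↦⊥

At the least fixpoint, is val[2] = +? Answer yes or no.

Iteration log — 10 steps:
  step 1. node 0  ⊔preds=⊤  new=⊤  old=−  +wl: 
  step 2. node 1  ⊔preds=−  new=−  stable
  step 3. node 2  ⊔preds=−  new=⊤  old=−  +wl: 0,1
  step 4. node 3  ⊔preds=⊥  new=0  stable
  step 5. node 4  ⊔preds=⊤  new=⊤  old=+  +wl: 
  step 6. node 5  ⊔preds=⊤  new=⊤  old=⊥  +wl: 4
  step 7. node 0  ⊔preds=⊤  new=⊤  stable
  step 8. node 1  ⊔preds=⊤  new=⊤  old=−  +wl: 2
  step 9. node 4  ⊔preds=⊤  new=⊤  stable
  step 10. node 2  ⊔preds=⊤  new=⊤  stable

Least fixpoint reached:
  node 0: ⊤
  node 1: ⊤
  node 2: ⊤
  node 3: 0
  node 4: ⊤
  node 5: ⊤

no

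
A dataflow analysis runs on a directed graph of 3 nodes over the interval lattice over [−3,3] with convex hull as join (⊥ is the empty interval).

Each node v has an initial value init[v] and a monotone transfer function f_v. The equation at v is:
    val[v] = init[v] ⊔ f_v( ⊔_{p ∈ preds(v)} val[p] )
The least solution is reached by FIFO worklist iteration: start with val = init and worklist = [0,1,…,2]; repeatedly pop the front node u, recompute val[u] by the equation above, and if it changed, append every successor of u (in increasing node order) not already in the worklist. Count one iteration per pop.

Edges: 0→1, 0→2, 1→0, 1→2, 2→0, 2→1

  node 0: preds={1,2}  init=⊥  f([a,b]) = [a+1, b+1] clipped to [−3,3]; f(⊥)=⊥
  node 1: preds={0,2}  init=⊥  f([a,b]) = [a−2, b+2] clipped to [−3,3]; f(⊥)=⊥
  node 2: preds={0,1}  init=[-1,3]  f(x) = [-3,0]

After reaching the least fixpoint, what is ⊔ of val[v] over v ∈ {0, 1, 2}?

[-3,3]

Iteration log — 6 steps:
  step 1. node 0  ⊔preds=[-1,3]  new=[0,3]  old=⊥  +wl: 
  step 2. node 1  ⊔preds=[-1,3]  new=[-3,3]  old=⊥  +wl: 0
  step 3. node 2  ⊔preds=[-3,3]  new=[-3,3]  old=[-1,3]  +wl: 1
  step 4. node 0  ⊔preds=[-3,3]  new=[-2,3]  old=[0,3]  +wl: 2
  step 5. node 1  ⊔preds=[-3,3]  new=[-3,3]  stable
  step 6. node 2  ⊔preds=[-3,3]  new=[-3,3]  stable

Least fixpoint reached:
  node 0: [-2,3]
  node 1: [-3,3]
  node 2: [-3,3]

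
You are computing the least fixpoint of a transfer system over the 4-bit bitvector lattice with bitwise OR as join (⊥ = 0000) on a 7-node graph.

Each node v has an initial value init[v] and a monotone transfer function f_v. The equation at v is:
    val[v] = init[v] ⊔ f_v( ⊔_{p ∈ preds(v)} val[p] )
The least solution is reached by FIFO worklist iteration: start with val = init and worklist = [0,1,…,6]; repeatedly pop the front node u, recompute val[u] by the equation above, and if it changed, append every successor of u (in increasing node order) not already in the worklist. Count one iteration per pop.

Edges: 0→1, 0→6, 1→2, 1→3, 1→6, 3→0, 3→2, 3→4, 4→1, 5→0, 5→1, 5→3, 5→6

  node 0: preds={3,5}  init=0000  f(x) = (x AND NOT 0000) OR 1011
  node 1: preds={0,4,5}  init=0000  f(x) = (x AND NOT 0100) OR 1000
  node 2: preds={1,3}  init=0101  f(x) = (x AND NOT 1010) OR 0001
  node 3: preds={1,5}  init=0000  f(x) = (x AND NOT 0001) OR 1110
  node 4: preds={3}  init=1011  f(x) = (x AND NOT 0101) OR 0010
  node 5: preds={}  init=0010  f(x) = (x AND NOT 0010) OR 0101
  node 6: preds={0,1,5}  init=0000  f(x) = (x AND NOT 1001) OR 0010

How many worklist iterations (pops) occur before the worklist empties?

Trace (12 dequeues):
  [1] u=0 | in 0010 | out 1011 | prev 0000 | push {}
  [2] u=1 | in 1011 | out 1011 | prev 0000 | push {}
  [3] u=2 | in 1011 | out 0101 | ==
  [4] u=3 | in 1011 | out 1110 | prev 0000 | push {0,2}
  [5] u=4 | in 1110 | out 1011 | ==
  [6] u=5 | in 0000 | out 0111 | prev 0010 | push {1,3}
  [7] u=6 | in 1111 | out 0110 | prev 0000 | push {}
  [8] u=0 | in 1111 | out 1111 | prev 1011 | push {6}
  [9] u=2 | in 1111 | out 0101 | ==
  [10] u=1 | in 1111 | out 1011 | ==
  [11] u=3 | in 1111 | out 1110 | ==
  [12] u=6 | in 1111 | out 0110 | ==

Converged values:
  [0] 1111
  [1] 1011
  [2] 0101
  [3] 1110
  [4] 1011
  [5] 0111
  [6] 0110

12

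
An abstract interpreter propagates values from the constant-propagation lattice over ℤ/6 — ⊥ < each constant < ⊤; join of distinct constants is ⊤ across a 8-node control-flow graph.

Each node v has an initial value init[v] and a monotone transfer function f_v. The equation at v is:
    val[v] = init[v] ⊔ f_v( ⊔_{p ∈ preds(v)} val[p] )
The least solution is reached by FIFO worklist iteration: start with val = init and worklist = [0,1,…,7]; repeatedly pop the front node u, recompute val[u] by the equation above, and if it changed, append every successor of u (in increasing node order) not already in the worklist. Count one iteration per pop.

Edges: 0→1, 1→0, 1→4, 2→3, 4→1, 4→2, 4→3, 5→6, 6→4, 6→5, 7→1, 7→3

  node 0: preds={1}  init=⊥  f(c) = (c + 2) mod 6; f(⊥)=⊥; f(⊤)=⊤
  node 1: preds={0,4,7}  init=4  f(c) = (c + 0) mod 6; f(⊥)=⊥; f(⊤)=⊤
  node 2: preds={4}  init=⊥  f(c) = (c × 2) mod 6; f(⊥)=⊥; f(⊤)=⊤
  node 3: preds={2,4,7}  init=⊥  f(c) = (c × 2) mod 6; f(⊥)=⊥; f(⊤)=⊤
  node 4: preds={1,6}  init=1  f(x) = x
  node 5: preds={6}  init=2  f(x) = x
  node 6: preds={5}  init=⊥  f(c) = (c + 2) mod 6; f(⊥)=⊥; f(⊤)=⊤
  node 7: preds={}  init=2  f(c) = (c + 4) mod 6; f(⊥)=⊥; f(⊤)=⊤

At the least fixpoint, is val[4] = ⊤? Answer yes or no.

Iteration log — 17 steps:
  step 1. node 0  ⊔preds=4  new=0  old=⊥  +wl: 
  step 2. node 1  ⊔preds=⊤  new=⊤  old=4  +wl: 0
  step 3. node 2  ⊔preds=1  new=2  old=⊥  +wl: 
  step 4. node 3  ⊔preds=⊤  new=⊤  old=⊥  +wl: 
  step 5. node 4  ⊔preds=⊤  new=⊤  old=1  +wl: 1,2,3
  step 6. node 5  ⊔preds=⊥  new=2  stable
  step 7. node 6  ⊔preds=2  new=4  old=⊥  +wl: 4,5
  step 8. node 7  ⊔preds=⊥  new=2  stable
  step 9. node 0  ⊔preds=⊤  new=⊤  old=0  +wl: 
  step 10. node 1  ⊔preds=⊤  new=⊤  stable
  step 11. node 2  ⊔preds=⊤  new=⊤  old=2  +wl: 
  step 12. node 3  ⊔preds=⊤  new=⊤  stable
  step 13. node 4  ⊔preds=⊤  new=⊤  stable
  step 14. node 5  ⊔preds=4  new=⊤  old=2  +wl: 6
  step 15. node 6  ⊔preds=⊤  new=⊤  old=4  +wl: 4,5
  step 16. node 4  ⊔preds=⊤  new=⊤  stable
  step 17. node 5  ⊔preds=⊤  new=⊤  stable

Least fixpoint reached:
  node 0: ⊤
  node 1: ⊤
  node 2: ⊤
  node 3: ⊤
  node 4: ⊤
  node 5: ⊤
  node 6: ⊤
  node 7: 2

yes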